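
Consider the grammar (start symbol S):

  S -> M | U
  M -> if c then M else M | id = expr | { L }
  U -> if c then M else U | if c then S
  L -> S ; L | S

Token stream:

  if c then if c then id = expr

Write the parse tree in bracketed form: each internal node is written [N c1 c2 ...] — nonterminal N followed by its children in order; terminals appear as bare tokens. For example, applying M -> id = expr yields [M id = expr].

[S [U if c then [S [U if c then [S [M id = expr]]]]]]

S
U
if c then S
if c then U
if c then if c then S
if c then if c then M
if c then if c then id = expr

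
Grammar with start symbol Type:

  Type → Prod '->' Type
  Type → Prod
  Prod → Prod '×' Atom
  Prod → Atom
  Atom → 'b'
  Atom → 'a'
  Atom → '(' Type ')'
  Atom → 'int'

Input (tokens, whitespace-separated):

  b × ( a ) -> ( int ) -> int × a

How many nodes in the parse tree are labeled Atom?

[Type [Prod [Prod [Atom b]] × [Atom ( [Type [Prod [Atom a]]] )]] -> [Type [Prod [Atom ( [Type [Prod [Atom int]]] )]] -> [Type [Prod [Prod [Atom int]] × [Atom a]]]]]

7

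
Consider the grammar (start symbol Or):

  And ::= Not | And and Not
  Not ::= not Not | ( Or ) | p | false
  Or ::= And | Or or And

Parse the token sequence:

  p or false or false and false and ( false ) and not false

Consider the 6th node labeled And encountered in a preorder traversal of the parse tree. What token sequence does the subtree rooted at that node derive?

[Or [Or [Or [And [Not p]]] or [And [Not false]]] or [And [And [And [And [Not false]] and [Not false]] and [Not ( [Or [And [Not false]]] )]] and [Not not [Not false]]]]

false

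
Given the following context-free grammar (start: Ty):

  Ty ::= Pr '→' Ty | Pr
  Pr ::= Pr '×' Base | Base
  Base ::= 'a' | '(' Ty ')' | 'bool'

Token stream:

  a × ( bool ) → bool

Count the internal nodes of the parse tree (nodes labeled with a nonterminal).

11

[Ty [Pr [Pr [Base a]] × [Base ( [Ty [Pr [Base bool]]] )]] → [Ty [Pr [Base bool]]]]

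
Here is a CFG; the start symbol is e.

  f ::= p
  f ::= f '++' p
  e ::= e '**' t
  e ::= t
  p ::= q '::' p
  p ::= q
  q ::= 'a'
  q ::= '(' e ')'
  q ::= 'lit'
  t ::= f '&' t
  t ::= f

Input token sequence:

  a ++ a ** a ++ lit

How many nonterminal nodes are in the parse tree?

[e [e [t [f [f [p [q a]]] ++ [p [q a]]]]] ** [t [f [f [p [q a]]] ++ [p [q lit]]]]]

16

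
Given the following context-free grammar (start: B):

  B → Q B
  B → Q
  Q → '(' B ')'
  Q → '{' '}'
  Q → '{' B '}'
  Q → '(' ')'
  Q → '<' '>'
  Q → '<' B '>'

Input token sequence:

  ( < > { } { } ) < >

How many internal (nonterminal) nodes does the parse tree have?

[B [Q ( [B [Q < >] [B [Q { }] [B [Q { }]]]] )] [B [Q < >]]]

10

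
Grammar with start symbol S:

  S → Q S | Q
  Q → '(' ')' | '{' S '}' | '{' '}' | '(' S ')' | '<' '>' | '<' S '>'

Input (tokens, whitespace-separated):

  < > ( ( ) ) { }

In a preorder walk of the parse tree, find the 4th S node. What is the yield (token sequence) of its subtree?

{ }

[S [Q < >] [S [Q ( [S [Q ( )]] )] [S [Q { }]]]]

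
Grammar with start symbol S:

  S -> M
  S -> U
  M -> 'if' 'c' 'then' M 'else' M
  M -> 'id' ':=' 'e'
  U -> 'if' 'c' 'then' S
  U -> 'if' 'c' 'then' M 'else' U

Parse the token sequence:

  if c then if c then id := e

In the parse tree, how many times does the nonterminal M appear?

[S [U if c then [S [U if c then [S [M id := e]]]]]]

1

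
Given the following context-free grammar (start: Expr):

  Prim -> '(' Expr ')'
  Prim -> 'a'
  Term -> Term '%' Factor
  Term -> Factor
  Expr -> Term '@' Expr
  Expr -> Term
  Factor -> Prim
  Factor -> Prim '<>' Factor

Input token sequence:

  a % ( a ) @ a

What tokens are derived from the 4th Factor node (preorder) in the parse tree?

[Expr [Term [Term [Factor [Prim a]]] % [Factor [Prim ( [Expr [Term [Factor [Prim a]]]] )]]] @ [Expr [Term [Factor [Prim a]]]]]

a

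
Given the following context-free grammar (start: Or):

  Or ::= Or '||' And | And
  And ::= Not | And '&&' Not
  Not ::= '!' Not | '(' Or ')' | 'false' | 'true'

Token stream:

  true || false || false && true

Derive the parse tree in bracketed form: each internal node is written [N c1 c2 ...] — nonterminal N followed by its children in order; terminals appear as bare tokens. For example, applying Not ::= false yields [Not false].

[Or [Or [Or [And [Not true]]] || [And [Not false]]] || [And [And [Not false]] && [Not true]]]

Or
Or || And
Or || And || And
And || And || And
Not || And || And
true || And || And
true || Not || And
true || false || And
true || false || And && Not
true || false || Not && Not
true || false || false && Not
true || false || false && true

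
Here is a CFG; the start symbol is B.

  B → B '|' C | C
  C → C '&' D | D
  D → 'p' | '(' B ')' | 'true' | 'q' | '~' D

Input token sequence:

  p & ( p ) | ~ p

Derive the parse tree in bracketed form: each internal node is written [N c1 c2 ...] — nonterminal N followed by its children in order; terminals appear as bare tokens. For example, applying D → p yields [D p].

B
B | C
C | C
C & D | C
D & D | C
p & D | C
p & ( B ) | C
p & ( C ) | C
p & ( D ) | C
p & ( p ) | C
p & ( p ) | D
p & ( p ) | ~ D
p & ( p ) | ~ p

[B [B [C [C [D p]] & [D ( [B [C [D p]]] )]]] | [C [D ~ [D p]]]]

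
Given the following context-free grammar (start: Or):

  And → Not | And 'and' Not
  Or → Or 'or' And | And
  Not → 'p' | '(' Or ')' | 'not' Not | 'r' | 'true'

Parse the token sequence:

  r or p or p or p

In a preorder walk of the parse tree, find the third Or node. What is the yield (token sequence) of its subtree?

[Or [Or [Or [Or [And [Not r]]] or [And [Not p]]] or [And [Not p]]] or [And [Not p]]]

r or p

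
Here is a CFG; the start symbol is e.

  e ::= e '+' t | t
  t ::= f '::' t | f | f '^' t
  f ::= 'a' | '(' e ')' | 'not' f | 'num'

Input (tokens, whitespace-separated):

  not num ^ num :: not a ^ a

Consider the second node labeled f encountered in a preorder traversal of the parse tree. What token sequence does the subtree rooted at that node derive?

[e [t [f not [f num]] ^ [t [f num] :: [t [f not [f a]] ^ [t [f a]]]]]]

num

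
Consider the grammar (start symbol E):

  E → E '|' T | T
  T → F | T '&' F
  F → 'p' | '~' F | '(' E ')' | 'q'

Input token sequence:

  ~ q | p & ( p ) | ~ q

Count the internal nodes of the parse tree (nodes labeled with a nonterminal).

16

[E [E [E [T [F ~ [F q]]]] | [T [T [F p]] & [F ( [E [T [F p]]] )]]] | [T [F ~ [F q]]]]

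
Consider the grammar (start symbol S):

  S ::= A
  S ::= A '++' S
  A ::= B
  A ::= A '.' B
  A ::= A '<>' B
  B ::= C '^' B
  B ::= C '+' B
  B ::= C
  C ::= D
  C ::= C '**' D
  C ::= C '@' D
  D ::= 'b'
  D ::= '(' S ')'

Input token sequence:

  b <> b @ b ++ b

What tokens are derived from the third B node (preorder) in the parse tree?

[S [A [A [B [C [D b]]]] <> [B [C [C [D b]] @ [D b]]]] ++ [S [A [B [C [D b]]]]]]

b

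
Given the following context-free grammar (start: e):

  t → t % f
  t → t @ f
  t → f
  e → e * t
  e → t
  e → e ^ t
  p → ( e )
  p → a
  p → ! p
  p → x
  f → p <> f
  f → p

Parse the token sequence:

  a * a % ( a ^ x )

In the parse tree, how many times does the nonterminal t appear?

[e [e [t [f [p a]]]] * [t [t [f [p a]]] % [f [p ( [e [e [t [f [p a]]]] ^ [t [f [p x]]]] )]]]]

5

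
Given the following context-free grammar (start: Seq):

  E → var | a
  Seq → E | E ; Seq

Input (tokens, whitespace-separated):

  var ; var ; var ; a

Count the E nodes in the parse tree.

[Seq [E var] ; [Seq [E var] ; [Seq [E var] ; [Seq [E a]]]]]

4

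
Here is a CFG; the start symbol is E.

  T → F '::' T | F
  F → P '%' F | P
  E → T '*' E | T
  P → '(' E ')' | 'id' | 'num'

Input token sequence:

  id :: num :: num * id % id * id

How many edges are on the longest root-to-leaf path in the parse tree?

6

[E [T [F [P id]] :: [T [F [P num]] :: [T [F [P num]]]]] * [E [T [F [P id] % [F [P id]]]] * [E [T [F [P id]]]]]]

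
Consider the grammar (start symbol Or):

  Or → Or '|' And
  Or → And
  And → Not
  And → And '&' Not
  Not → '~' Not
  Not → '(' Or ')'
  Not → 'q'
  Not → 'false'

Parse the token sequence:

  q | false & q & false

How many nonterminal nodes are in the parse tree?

10

[Or [Or [And [Not q]]] | [And [And [And [Not false]] & [Not q]] & [Not false]]]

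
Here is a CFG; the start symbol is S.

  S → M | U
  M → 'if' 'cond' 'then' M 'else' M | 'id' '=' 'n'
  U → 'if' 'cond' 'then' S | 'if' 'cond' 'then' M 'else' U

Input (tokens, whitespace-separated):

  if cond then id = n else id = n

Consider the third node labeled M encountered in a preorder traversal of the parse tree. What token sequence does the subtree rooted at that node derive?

[S [M if cond then [M id = n] else [M id = n]]]

id = n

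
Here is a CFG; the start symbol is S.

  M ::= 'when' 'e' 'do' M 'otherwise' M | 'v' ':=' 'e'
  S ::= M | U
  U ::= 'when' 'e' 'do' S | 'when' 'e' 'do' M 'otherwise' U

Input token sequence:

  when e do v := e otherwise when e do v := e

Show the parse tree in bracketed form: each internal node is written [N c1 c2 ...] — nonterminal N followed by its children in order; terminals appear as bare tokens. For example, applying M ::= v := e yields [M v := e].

S
U
when e do M otherwise U
when e do v := e otherwise U
when e do v := e otherwise when e do S
when e do v := e otherwise when e do M
when e do v := e otherwise when e do v := e

[S [U when e do [M v := e] otherwise [U when e do [S [M v := e]]]]]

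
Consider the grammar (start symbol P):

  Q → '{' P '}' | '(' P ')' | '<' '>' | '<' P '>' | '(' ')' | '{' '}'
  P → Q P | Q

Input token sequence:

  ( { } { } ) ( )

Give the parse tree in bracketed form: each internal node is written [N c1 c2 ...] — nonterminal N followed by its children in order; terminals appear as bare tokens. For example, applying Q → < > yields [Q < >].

P
Q P
( P ) P
( Q P ) P
( { } P ) P
( { } Q ) P
( { } { } ) P
( { } { } ) Q
( { } { } ) ( )

[P [Q ( [P [Q { }] [P [Q { }]]] )] [P [Q ( )]]]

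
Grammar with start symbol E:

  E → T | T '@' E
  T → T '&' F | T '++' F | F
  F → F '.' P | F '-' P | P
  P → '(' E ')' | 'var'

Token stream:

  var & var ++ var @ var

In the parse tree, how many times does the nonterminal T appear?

[E [T [T [T [F [P var]]] & [F [P var]]] ++ [F [P var]]] @ [E [T [F [P var]]]]]

4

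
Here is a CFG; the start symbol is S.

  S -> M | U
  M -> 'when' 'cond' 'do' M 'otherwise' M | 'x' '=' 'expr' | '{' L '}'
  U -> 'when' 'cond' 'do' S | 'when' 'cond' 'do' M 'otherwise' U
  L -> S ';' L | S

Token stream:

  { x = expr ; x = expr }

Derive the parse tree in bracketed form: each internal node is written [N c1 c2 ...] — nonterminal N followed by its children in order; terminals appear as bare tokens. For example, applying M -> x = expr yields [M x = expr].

[S [M { [L [S [M x = expr]] ; [L [S [M x = expr]]]] }]]

S
M
{ L }
{ S ; L }
{ M ; L }
{ x = expr ; L }
{ x = expr ; S }
{ x = expr ; M }
{ x = expr ; x = expr }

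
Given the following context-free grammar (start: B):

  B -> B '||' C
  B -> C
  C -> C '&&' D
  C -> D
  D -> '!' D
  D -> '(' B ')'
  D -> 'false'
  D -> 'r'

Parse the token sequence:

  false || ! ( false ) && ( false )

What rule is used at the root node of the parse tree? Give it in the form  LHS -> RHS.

[B [B [C [D false]]] || [C [C [D ! [D ( [B [C [D false]]] )]]] && [D ( [B [C [D false]]] )]]]

B -> B '||' C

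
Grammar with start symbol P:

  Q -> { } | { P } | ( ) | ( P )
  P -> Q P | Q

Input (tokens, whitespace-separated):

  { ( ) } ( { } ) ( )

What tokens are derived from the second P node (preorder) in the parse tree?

( )

[P [Q { [P [Q ( )]] }] [P [Q ( [P [Q { }]] )] [P [Q ( )]]]]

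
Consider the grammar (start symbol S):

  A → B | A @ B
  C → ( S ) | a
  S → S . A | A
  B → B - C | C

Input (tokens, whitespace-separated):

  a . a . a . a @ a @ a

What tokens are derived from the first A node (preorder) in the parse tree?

[S [S [S [S [A [B [C a]]]] . [A [B [C a]]]] . [A [B [C a]]]] . [A [A [A [B [C a]]] @ [B [C a]]] @ [B [C a]]]]

a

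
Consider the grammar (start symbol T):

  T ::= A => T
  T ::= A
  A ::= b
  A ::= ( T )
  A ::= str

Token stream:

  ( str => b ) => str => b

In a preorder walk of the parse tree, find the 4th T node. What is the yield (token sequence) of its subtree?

str => b

[T [A ( [T [A str] => [T [A b]]] )] => [T [A str] => [T [A b]]]]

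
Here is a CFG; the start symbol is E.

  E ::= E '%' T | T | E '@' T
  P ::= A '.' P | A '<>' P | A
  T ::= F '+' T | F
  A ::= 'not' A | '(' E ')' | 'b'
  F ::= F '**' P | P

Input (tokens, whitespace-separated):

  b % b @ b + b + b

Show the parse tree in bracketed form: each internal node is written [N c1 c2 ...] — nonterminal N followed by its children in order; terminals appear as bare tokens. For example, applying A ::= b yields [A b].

[E [E [E [T [F [P [A b]]]]] % [T [F [P [A b]]]]] @ [T [F [P [A b]]] + [T [F [P [A b]]] + [T [F [P [A b]]]]]]]

E
E @ T
E % T @ T
T % T @ T
F % T @ T
P % T @ T
A % T @ T
b % T @ T
b % F @ T
b % P @ T
b % A @ T
b % b @ T
b % b @ F + T
b % b @ P + T
b % b @ A + T
b % b @ b + T
b % b @ b + F + T
b % b @ b + P + T
b % b @ b + A + T
b % b @ b + b + T
b % b @ b + b + F
b % b @ b + b + P
b % b @ b + b + A
b % b @ b + b + b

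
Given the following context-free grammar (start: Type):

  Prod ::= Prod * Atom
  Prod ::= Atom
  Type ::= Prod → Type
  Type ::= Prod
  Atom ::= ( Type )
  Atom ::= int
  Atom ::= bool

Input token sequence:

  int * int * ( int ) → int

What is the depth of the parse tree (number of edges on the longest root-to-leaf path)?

[Type [Prod [Prod [Prod [Atom int]] * [Atom int]] * [Atom ( [Type [Prod [Atom int]]] )]] → [Type [Prod [Atom int]]]]

6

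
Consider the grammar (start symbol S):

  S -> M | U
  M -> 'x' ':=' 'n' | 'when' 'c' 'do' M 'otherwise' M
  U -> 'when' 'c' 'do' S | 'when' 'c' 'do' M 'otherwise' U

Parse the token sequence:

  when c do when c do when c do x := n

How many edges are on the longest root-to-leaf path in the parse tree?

8

[S [U when c do [S [U when c do [S [U when c do [S [M x := n]]]]]]]]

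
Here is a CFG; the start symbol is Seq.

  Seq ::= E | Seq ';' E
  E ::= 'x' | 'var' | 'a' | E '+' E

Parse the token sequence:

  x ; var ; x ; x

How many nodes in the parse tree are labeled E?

4

[Seq [Seq [Seq [Seq [E x]] ; [E var]] ; [E x]] ; [E x]]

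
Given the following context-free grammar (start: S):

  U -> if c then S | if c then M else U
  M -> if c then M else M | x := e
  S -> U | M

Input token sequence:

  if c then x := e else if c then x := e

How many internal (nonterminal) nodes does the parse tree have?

6

[S [U if c then [M x := e] else [U if c then [S [M x := e]]]]]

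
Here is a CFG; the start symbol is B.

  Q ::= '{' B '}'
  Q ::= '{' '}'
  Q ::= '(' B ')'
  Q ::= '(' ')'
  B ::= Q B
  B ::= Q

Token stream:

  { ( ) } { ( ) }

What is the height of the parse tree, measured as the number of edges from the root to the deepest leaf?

5

[B [Q { [B [Q ( )]] }] [B [Q { [B [Q ( )]] }]]]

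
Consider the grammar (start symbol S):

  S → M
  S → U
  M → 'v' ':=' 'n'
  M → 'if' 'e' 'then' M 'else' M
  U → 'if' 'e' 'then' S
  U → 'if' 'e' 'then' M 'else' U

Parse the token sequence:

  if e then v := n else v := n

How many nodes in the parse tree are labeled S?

[S [M if e then [M v := n] else [M v := n]]]

1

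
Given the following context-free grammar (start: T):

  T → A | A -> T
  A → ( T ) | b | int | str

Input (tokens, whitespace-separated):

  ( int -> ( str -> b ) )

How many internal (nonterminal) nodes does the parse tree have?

10

[T [A ( [T [A int] -> [T [A ( [T [A str] -> [T [A b]]] )]]] )]]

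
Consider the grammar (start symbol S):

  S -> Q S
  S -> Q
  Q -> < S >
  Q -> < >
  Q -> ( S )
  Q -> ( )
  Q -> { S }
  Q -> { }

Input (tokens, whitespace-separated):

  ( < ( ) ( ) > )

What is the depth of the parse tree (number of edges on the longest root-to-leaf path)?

7

[S [Q ( [S [Q < [S [Q ( )] [S [Q ( )]]] >]] )]]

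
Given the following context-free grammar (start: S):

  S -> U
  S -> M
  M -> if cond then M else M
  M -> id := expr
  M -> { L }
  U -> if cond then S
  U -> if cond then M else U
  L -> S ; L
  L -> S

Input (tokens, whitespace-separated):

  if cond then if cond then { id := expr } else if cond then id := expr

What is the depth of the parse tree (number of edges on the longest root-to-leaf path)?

8

[S [U if cond then [S [U if cond then [M { [L [S [M id := expr]]] }] else [U if cond then [S [M id := expr]]]]]]]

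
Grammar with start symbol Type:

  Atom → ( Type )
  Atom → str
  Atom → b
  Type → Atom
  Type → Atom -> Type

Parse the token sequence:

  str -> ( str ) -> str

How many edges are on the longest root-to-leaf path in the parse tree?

[Type [Atom str] -> [Type [Atom ( [Type [Atom str]] )] -> [Type [Atom str]]]]

5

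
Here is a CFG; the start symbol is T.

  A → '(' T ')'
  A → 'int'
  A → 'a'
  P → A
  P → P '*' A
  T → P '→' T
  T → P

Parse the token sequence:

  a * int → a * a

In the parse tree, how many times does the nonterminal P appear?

4

[T [P [P [A a]] * [A int]] → [T [P [P [A a]] * [A a]]]]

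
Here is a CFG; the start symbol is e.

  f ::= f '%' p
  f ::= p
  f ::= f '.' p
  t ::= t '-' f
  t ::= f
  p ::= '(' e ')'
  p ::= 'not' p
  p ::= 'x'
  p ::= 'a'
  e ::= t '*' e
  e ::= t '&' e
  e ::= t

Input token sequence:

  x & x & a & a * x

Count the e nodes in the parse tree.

[e [t [f [p x]]] & [e [t [f [p x]]] & [e [t [f [p a]]] & [e [t [f [p a]]] * [e [t [f [p x]]]]]]]]

5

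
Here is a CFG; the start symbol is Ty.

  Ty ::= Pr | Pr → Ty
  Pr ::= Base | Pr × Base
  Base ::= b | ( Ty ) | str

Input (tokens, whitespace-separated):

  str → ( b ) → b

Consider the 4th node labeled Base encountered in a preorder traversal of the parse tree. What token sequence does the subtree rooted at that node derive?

[Ty [Pr [Base str]] → [Ty [Pr [Base ( [Ty [Pr [Base b]]] )]] → [Ty [Pr [Base b]]]]]

b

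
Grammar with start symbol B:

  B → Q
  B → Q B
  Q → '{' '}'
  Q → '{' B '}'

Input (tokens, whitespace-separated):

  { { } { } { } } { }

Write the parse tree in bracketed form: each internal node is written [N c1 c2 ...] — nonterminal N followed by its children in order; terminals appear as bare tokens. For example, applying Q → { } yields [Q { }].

[B [Q { [B [Q { }] [B [Q { }] [B [Q { }]]]] }] [B [Q { }]]]

B
Q B
{ B } B
{ Q B } B
{ { } B } B
{ { } Q B } B
{ { } { } B } B
{ { } { } Q } B
{ { } { } { } } B
{ { } { } { } } Q
{ { } { } { } } { }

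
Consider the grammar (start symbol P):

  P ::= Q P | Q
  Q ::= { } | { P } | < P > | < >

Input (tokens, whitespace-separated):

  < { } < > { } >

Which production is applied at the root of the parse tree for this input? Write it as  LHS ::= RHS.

[P [Q < [P [Q { }] [P [Q < >] [P [Q { }]]]] >]]

P ::= Q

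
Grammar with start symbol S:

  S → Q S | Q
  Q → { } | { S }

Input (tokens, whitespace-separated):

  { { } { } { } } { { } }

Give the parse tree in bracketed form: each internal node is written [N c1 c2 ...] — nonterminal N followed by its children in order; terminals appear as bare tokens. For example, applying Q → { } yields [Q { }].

S
Q S
{ S } S
{ Q S } S
{ { } S } S
{ { } Q S } S
{ { } { } S } S
{ { } { } Q } S
{ { } { } { } } S
{ { } { } { } } Q
{ { } { } { } } { S }
{ { } { } { } } { Q }
{ { } { } { } } { { } }

[S [Q { [S [Q { }] [S [Q { }] [S [Q { }]]]] }] [S [Q { [S [Q { }]] }]]]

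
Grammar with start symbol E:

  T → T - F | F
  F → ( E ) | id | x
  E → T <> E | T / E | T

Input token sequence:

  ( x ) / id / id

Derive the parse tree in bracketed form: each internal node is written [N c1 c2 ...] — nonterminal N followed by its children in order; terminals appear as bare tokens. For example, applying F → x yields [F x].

E
T / E
F / E
( E ) / E
( T ) / E
( F ) / E
( x ) / E
( x ) / T / E
( x ) / F / E
( x ) / id / E
( x ) / id / T
( x ) / id / F
( x ) / id / id

[E [T [F ( [E [T [F x]]] )]] / [E [T [F id]] / [E [T [F id]]]]]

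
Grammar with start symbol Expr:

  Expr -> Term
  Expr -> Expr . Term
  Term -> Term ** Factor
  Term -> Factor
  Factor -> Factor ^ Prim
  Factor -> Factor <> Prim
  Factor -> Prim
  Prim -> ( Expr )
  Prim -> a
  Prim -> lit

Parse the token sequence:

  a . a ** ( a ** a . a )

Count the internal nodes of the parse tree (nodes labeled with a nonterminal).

[Expr [Expr [Term [Factor [Prim a]]]] . [Term [Term [Factor [Prim a]]] ** [Factor [Prim ( [Expr [Expr [Term [Term [Factor [Prim a]]] ** [Factor [Prim a]]]] . [Term [Factor [Prim a]]]] )]]]]

22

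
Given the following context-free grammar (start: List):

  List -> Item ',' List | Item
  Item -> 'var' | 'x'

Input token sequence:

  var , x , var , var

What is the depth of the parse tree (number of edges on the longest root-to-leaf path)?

[List [Item var] , [List [Item x] , [List [Item var] , [List [Item var]]]]]

5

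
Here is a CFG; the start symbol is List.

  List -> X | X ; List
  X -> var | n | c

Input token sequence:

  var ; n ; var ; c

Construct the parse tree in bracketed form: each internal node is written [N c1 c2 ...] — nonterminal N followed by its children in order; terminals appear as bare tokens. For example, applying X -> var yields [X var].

List
X ; List
var ; List
var ; X ; List
var ; n ; List
var ; n ; X ; List
var ; n ; var ; List
var ; n ; var ; X
var ; n ; var ; c

[List [X var] ; [List [X n] ; [List [X var] ; [List [X c]]]]]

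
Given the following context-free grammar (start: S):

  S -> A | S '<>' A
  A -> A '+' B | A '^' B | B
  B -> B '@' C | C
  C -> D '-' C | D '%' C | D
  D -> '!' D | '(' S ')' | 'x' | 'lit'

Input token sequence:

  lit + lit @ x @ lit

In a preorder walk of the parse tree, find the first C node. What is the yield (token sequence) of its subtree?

lit

[S [A [A [B [C [D lit]]]] + [B [B [B [C [D lit]]] @ [C [D x]]] @ [C [D lit]]]]]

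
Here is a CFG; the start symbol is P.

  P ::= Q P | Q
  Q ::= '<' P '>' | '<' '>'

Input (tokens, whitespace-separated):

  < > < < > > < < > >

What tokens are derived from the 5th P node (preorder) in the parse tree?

< >

[P [Q < >] [P [Q < [P [Q < >]] >] [P [Q < [P [Q < >]] >]]]]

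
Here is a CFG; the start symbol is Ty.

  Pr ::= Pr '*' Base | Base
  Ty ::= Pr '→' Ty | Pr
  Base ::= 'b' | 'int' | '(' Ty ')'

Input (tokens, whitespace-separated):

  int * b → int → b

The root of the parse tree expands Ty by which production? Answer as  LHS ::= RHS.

Ty ::= Pr '→' Ty

[Ty [Pr [Pr [Base int]] * [Base b]] → [Ty [Pr [Base int]] → [Ty [Pr [Base b]]]]]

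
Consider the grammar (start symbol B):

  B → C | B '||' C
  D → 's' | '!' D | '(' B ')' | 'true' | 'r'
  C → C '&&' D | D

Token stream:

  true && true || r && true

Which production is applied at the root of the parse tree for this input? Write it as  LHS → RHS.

B → B '||' C

[B [B [C [C [D true]] && [D true]]] || [C [C [D r]] && [D true]]]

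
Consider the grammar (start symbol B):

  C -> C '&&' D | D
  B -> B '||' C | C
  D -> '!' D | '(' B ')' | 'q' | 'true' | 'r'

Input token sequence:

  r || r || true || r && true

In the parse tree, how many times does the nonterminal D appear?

[B [B [B [B [C [D r]]] || [C [D r]]] || [C [D true]]] || [C [C [D r]] && [D true]]]

5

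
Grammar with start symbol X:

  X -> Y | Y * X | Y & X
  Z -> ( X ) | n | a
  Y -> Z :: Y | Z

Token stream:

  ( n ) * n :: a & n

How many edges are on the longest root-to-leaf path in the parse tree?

[X [Y [Z ( [X [Y [Z n]]] )]] * [X [Y [Z n] :: [Y [Z a]]] & [X [Y [Z n]]]]]

6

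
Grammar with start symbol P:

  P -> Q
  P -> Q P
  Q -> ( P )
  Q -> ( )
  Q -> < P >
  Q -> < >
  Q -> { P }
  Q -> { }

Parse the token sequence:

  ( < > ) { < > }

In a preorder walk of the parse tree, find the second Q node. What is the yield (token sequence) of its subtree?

< >

[P [Q ( [P [Q < >]] )] [P [Q { [P [Q < >]] }]]]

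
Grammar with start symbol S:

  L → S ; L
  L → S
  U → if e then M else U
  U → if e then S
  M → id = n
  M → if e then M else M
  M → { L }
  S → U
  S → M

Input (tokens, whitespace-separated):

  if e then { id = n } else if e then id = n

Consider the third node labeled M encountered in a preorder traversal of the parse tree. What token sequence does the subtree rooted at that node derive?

id = n

[S [U if e then [M { [L [S [M id = n]]] }] else [U if e then [S [M id = n]]]]]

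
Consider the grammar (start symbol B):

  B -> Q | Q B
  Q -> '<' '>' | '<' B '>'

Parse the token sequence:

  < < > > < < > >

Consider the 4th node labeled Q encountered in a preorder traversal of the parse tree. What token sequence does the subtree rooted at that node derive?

< >

[B [Q < [B [Q < >]] >] [B [Q < [B [Q < >]] >]]]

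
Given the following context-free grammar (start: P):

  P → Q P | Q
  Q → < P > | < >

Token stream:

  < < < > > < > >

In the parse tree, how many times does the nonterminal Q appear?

4

[P [Q < [P [Q < [P [Q < >]] >] [P [Q < >]]] >]]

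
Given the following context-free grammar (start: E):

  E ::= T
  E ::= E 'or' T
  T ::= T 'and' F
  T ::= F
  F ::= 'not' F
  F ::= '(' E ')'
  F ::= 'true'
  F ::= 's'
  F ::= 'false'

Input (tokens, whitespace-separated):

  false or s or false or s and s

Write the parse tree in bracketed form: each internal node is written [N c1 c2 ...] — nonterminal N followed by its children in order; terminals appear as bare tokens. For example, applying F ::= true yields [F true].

[E [E [E [E [T [F false]]] or [T [F s]]] or [T [F false]]] or [T [T [F s]] and [F s]]]

E
E or T
E or T or T
E or T or T or T
T or T or T or T
F or T or T or T
false or T or T or T
false or F or T or T
false or s or T or T
false or s or F or T
false or s or false or T
false or s or false or T and F
false or s or false or F and F
false or s or false or s and F
false or s or false or s and s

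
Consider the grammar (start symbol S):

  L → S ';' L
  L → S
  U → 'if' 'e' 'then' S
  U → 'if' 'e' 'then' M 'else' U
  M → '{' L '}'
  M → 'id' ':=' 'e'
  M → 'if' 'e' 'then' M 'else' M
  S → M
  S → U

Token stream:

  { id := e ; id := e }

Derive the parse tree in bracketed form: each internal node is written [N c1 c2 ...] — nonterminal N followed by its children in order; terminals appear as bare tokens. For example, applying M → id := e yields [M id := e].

[S [M { [L [S [M id := e]] ; [L [S [M id := e]]]] }]]

S
M
{ L }
{ S ; L }
{ M ; L }
{ id := e ; L }
{ id := e ; S }
{ id := e ; M }
{ id := e ; id := e }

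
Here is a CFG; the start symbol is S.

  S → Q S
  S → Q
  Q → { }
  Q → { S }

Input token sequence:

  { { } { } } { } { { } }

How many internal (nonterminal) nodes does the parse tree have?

[S [Q { [S [Q { }] [S [Q { }]]] }] [S [Q { }] [S [Q { [S [Q { }]] }]]]]

12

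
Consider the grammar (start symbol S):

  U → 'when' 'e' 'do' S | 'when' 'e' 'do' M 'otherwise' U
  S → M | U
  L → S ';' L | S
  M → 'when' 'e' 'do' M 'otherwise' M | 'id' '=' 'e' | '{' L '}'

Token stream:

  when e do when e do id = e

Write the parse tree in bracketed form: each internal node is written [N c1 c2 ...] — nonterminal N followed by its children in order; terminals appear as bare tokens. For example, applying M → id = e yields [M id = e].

S
U
when e do S
when e do U
when e do when e do S
when e do when e do M
when e do when e do id = e

[S [U when e do [S [U when e do [S [M id = e]]]]]]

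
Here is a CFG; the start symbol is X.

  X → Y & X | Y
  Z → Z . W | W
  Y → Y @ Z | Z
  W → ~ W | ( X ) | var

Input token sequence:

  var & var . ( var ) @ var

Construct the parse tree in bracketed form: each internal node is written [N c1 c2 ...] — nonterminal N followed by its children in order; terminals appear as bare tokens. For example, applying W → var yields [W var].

[X [Y [Z [W var]]] & [X [Y [Y [Z [Z [W var]] . [W ( [X [Y [Z [W var]]]] )]]] @ [Z [W var]]]]]

X
Y & X
Z & X
W & X
var & X
var & Y
var & Y @ Z
var & Z @ Z
var & Z . W @ Z
var & W . W @ Z
var & var . W @ Z
var & var . ( X ) @ Z
var & var . ( Y ) @ Z
var & var . ( Z ) @ Z
var & var . ( W ) @ Z
var & var . ( var ) @ Z
var & var . ( var ) @ W
var & var . ( var ) @ var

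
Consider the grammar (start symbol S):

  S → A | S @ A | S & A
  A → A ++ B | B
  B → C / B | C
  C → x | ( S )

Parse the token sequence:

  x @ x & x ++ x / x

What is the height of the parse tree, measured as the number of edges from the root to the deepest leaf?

[S [S [S [A [B [C x]]]] @ [A [B [C x]]]] & [A [A [B [C x]]] ++ [B [C x] / [B [C x]]]]]

6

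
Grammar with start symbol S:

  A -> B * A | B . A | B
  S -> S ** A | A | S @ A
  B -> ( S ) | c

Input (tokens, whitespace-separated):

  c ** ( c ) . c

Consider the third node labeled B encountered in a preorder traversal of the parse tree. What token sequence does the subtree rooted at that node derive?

[S [S [A [B c]]] ** [A [B ( [S [A [B c]]] )] . [A [B c]]]]

c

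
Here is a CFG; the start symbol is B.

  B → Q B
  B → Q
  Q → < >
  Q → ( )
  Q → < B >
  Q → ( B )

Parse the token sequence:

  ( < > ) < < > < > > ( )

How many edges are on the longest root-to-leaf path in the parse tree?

6

[B [Q ( [B [Q < >]] )] [B [Q < [B [Q < >] [B [Q < >]]] >] [B [Q ( )]]]]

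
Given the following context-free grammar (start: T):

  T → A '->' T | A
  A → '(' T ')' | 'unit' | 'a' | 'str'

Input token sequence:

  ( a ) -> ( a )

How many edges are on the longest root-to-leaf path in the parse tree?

[T [A ( [T [A a]] )] -> [T [A ( [T [A a]] )]]]

5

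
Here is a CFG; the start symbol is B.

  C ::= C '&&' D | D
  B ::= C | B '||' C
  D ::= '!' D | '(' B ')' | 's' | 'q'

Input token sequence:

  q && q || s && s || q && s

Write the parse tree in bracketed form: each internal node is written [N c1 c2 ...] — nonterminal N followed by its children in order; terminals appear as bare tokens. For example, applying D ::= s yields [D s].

B
B || C
B || C || C
C || C || C
C && D || C || C
D && D || C || C
q && D || C || C
q && q || C || C
q && q || C && D || C
q && q || D && D || C
q && q || s && D || C
q && q || s && s || C
q && q || s && s || C && D
q && q || s && s || D && D
q && q || s && s || q && D
q && q || s && s || q && s

[B [B [B [C [C [D q]] && [D q]]] || [C [C [D s]] && [D s]]] || [C [C [D q]] && [D s]]]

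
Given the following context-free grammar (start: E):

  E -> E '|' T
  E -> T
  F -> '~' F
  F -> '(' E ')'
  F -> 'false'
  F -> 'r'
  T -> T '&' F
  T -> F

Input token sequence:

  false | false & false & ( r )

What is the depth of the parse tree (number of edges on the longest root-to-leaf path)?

6

[E [E [T [F false]]] | [T [T [T [F false]] & [F false]] & [F ( [E [T [F r]]] )]]]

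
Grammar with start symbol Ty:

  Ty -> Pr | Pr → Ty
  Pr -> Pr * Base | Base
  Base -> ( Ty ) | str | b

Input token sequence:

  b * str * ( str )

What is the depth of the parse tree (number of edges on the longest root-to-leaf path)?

[Ty [Pr [Pr [Pr [Base b]] * [Base str]] * [Base ( [Ty [Pr [Base str]]] )]]]

6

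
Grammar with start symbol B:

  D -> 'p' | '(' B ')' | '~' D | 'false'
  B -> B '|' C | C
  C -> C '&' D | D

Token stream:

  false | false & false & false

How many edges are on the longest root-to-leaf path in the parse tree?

[B [B [C [D false]]] | [C [C [C [D false]] & [D false]] & [D false]]]

5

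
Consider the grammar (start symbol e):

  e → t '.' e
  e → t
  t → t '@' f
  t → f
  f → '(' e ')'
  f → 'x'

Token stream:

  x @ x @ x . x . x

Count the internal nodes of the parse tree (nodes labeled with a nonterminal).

[e [t [t [t [f x]] @ [f x]] @ [f x]] . [e [t [f x]] . [e [t [f x]]]]]

13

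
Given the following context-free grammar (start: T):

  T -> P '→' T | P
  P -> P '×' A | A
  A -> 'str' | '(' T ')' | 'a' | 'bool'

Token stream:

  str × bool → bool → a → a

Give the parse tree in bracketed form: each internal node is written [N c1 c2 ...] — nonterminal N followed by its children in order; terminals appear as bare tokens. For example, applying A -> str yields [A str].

T
P → T
P × A → T
A × A → T
str × A → T
str × bool → T
str × bool → P → T
str × bool → A → T
str × bool → bool → T
str × bool → bool → P → T
str × bool → bool → A → T
str × bool → bool → a → T
str × bool → bool → a → P
str × bool → bool → a → A
str × bool → bool → a → a

[T [P [P [A str]] × [A bool]] → [T [P [A bool]] → [T [P [A a]] → [T [P [A a]]]]]]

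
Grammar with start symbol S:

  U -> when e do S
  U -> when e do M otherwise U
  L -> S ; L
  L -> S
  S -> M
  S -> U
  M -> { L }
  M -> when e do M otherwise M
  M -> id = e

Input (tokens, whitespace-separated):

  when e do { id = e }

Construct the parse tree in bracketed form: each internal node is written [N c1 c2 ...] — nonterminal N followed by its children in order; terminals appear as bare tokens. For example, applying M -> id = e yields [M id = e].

[S [U when e do [S [M { [L [S [M id = e]]] }]]]]

S
U
when e do S
when e do M
when e do { L }
when e do { S }
when e do { M }
when e do { id = e }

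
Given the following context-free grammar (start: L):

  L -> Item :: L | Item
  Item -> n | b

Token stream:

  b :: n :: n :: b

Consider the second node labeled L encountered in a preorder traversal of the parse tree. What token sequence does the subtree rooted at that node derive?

[L [Item b] :: [L [Item n] :: [L [Item n] :: [L [Item b]]]]]

n :: n :: b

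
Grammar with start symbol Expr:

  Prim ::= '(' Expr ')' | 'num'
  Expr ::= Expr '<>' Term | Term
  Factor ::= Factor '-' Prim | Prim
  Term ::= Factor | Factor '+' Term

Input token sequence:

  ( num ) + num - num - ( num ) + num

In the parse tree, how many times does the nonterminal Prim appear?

7

[Expr [Term [Factor [Prim ( [Expr [Term [Factor [Prim num]]]] )]] + [Term [Factor [Factor [Factor [Prim num]] - [Prim num]] - [Prim ( [Expr [Term [Factor [Prim num]]]] )]] + [Term [Factor [Prim num]]]]]]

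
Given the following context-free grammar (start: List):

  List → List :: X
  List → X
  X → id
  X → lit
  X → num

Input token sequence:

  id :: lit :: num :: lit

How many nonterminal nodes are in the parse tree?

[List [List [List [List [X id]] :: [X lit]] :: [X num]] :: [X lit]]

8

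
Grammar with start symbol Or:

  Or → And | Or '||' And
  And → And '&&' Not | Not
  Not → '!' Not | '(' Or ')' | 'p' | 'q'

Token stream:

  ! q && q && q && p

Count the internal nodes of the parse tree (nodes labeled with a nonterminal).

[Or [And [And [And [And [Not ! [Not q]]] && [Not q]] && [Not q]] && [Not p]]]

10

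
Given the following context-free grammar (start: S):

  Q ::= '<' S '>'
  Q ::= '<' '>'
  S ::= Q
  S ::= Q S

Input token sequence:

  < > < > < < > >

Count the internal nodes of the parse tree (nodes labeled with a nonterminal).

[S [Q < >] [S [Q < >] [S [Q < [S [Q < >]] >]]]]

8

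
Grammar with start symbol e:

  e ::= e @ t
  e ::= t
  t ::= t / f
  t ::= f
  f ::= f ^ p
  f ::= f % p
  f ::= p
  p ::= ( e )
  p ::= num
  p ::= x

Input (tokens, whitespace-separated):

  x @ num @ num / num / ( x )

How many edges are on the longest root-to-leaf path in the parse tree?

8

[e [e [e [t [f [p x]]]] @ [t [f [p num]]]] @ [t [t [t [f [p num]]] / [f [p num]]] / [f [p ( [e [t [f [p x]]]] )]]]]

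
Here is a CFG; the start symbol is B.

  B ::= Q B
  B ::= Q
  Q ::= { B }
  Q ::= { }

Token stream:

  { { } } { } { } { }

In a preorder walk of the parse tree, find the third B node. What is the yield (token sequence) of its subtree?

{ } { } { }

[B [Q { [B [Q { }]] }] [B [Q { }] [B [Q { }] [B [Q { }]]]]]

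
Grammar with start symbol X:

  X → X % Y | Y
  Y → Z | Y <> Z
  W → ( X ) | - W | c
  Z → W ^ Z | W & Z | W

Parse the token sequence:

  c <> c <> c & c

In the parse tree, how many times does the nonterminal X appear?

1

[X [Y [Y [Y [Z [W c]]] <> [Z [W c]]] <> [Z [W c] & [Z [W c]]]]]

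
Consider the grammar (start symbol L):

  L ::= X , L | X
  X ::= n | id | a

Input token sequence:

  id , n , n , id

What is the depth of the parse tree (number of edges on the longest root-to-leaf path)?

[L [X id] , [L [X n] , [L [X n] , [L [X id]]]]]

5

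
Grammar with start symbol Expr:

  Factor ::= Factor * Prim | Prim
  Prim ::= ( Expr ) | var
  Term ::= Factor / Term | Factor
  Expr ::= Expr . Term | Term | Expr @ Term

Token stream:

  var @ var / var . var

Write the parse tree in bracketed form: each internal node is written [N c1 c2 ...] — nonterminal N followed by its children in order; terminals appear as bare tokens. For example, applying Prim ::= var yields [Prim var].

Expr
Expr . Term
Expr @ Term . Term
Term @ Term . Term
Factor @ Term . Term
Prim @ Term . Term
var @ Term . Term
var @ Factor / Term . Term
var @ Prim / Term . Term
var @ var / Term . Term
var @ var / Factor . Term
var @ var / Prim . Term
var @ var / var . Term
var @ var / var . Factor
var @ var / var . Prim
var @ var / var . var

[Expr [Expr [Expr [Term [Factor [Prim var]]]] @ [Term [Factor [Prim var]] / [Term [Factor [Prim var]]]]] . [Term [Factor [Prim var]]]]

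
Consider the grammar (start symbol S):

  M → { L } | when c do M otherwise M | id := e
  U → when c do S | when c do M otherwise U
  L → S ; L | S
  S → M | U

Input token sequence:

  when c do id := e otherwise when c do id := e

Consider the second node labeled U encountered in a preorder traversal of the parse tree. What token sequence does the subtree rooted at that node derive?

[S [U when c do [M id := e] otherwise [U when c do [S [M id := e]]]]]

when c do id := e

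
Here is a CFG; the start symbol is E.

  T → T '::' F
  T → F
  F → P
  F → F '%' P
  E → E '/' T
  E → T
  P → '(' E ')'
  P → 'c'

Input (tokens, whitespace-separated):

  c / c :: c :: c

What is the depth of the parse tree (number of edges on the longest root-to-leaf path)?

6

[E [E [T [F [P c]]]] / [T [T [T [F [P c]]] :: [F [P c]]] :: [F [P c]]]]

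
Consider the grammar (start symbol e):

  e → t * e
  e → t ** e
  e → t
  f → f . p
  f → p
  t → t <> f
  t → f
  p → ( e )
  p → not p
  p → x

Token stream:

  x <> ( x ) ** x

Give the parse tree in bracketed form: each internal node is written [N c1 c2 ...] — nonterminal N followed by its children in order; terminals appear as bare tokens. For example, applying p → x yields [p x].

[e [t [t [f [p x]]] <> [f [p ( [e [t [f [p x]]]] )]]] ** [e [t [f [p x]]]]]

e
t ** e
t <> f ** e
f <> f ** e
p <> f ** e
x <> f ** e
x <> p ** e
x <> ( e ) ** e
x <> ( t ) ** e
x <> ( f ) ** e
x <> ( p ) ** e
x <> ( x ) ** e
x <> ( x ) ** t
x <> ( x ) ** f
x <> ( x ) ** p
x <> ( x ) ** x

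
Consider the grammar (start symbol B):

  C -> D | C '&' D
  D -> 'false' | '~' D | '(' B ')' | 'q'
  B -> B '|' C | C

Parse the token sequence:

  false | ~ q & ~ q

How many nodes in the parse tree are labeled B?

[B [B [C [D false]]] | [C [C [D ~ [D q]]] & [D ~ [D q]]]]

2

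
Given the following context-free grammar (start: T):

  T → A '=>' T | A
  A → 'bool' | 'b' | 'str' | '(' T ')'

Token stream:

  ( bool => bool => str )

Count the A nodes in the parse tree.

4

[T [A ( [T [A bool] => [T [A bool] => [T [A str]]]] )]]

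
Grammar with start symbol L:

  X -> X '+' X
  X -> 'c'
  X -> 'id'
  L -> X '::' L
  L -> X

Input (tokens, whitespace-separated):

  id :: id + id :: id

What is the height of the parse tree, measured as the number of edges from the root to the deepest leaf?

4

[L [X id] :: [L [X [X id] + [X id]] :: [L [X id]]]]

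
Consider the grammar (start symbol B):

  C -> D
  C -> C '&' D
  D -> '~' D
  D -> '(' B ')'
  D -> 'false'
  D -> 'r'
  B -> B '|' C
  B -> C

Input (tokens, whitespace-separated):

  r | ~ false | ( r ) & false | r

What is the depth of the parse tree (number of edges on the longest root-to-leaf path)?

8

[B [B [B [B [C [D r]]] | [C [D ~ [D false]]]] | [C [C [D ( [B [C [D r]]] )]] & [D false]]] | [C [D r]]]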